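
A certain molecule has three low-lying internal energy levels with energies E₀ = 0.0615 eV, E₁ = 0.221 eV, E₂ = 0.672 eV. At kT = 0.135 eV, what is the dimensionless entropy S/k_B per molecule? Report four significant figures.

Eᵢ/kT = 0.455556, 1.63704, 4.97778.
Z = Σ e^(−Eᵢ/kT) = e^(−0.455556) + e^(−1.63704) + e^(−4.97778) = 0.634095 + 0.194555 + 0.00688934 = 0.835539.
⟨E⟩ = Σ EᵢPᵢ = 0.103673 eV.
S/k_B = ln Z + ⟨E⟩/kT = ln(0.835539) + 0.103673/0.135 = -0.179678 + 0.767948 = 0.5883.

0.5883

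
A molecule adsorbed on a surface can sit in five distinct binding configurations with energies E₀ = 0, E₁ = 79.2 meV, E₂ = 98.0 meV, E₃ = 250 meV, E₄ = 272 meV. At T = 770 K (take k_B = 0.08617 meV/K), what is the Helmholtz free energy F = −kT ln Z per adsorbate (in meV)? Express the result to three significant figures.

-30.0 meV

k_BT = 0.08617 × 770 K = 66.351 meV.
Eᵢ/kT = 0, 1.1937, 1.4770, 3.7678, 4.0994.
Z = Σ e^(−Eᵢ/kT) = e^(−0) + e^(−1.1937) + e^(−1.4770) + e^(−3.7678) + e^(−4.0994) = 1.0000 + 0.30310 + 0.22832 + 0.023103 + 0.016583 = 1.5711.
F = −kT ln Z = −66.351 × ln(1.5711) = −66.351 × 0.45178 = -30.0 meV.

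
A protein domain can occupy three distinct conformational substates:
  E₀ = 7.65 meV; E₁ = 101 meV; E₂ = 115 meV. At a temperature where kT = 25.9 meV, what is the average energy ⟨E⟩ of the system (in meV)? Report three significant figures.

Eᵢ/kT = 0.29537, 3.8996, 4.4402.
Z = Σ e^(−Eᵢ/kT) = e^(−0.29537) + e^(−3.8996) + e^(−4.4402) = 0.74426 + 0.020250 + 0.011794 = 0.77630.
⟨E⟩ = Σ Eᵢ e^(−Eᵢ/kT) / Z = (7.65·0.74426 + 101·0.020250 + 115·0.011794) / 0.77630 = 11.7 meV.

11.7 meV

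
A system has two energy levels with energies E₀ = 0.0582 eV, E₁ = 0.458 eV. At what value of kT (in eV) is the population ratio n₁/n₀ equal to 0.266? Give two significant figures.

0.30 eV

n₁/n₀ = exp[−(E₁−E₀)/kT] = 0.266.
⇒ (E₁−E₀)/kT = ln(1/0.266) = ln(3.759) = 1.324.
kT = 0.3998 eV / 1.324 = 0.30 eV.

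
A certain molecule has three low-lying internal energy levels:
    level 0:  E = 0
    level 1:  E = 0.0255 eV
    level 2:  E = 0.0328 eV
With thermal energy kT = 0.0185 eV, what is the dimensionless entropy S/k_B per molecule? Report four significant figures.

Eᵢ/kT = 0, 1.37838, 1.77297.
Z = Σ e^(−Eᵢ/kT) = e^(−0) + e^(−1.37838) + e^(−1.77297) = 1.00000 + 0.251986 + 0.169828 = 1.42181.
⟨E⟩ = Σ EᵢPᵢ = 0.00843713 eV.
S/k_B = ln Z + ⟨E⟩/kT = ln(1.42181) + 0.00843713/0.0185 = 0.351931 + 0.456061 = 0.8080.

0.8080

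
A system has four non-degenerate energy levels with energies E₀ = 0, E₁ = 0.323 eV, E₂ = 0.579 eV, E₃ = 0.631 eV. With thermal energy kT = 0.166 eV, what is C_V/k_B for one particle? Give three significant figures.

0.879

Eᵢ/kT = 0, 1.9458, 3.4880, 3.8012.
Z = Σ e^(−Eᵢ/kT) = e^(−0) + e^(−1.9458) + e^(−3.4880) + e^(−3.8012) = 1.0000 + 0.14287 + 0.030562 + 0.022344 = 1.1958.
⟨E⟩ = 0.065179 eV, ⟨E²⟩ = 0.028473 eV².
C_V/k_B = (⟨E²⟩ − ⟨E⟩²)/(kT)² = (0.028473 − 0.0042483)/0.027556 = 0.879.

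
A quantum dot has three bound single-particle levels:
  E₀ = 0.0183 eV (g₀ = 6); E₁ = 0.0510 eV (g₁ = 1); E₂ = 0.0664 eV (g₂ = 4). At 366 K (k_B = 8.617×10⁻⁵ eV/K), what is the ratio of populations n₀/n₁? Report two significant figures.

k_BT = 8.617×10⁻⁵ × 366 K = 0.03154 eV.
n₀/n₁ = (g₀/g₁) exp[−(E₀−E₁)/kT] = (6/1) × exp(−(-0.0327 eV)/(0.03154 eV)) = (6/1) × exp(1.037) = 17.

17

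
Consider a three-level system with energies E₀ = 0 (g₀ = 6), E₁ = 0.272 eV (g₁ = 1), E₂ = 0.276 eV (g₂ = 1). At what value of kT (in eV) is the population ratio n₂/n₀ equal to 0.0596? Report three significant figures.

0.268 eV

n₂/n₀ = (g₂/g₀) exp[−(E₂−E₀)/kT] = 0.0596.
⇒ (E₂−E₀)/kT = ln((1/6)/0.0596) = ln(2.7964) = 1.0283.
kT = 0.276 eV / 1.0283 = 0.268 eV.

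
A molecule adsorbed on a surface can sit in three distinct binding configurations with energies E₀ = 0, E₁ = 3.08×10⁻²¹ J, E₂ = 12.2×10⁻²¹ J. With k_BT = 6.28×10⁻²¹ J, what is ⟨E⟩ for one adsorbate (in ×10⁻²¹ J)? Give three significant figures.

Eᵢ/kT = 0, 0.49045, 1.9427.
Z = Σ e^(−Eᵢ/kT) = e^(−0) + e^(−0.49045) + e^(−1.9427) = 1.0000 + 0.61235 + 0.14332 = 1.7557.
⟨E⟩ = Σ Eᵢ e^(−Eᵢ/kT) / Z = (0·1.0000 + 3.08·0.61235 + 12.2·0.14332) / 1.7557 = 2.07 ×10⁻²¹ J.

2.07 ×10⁻²¹ J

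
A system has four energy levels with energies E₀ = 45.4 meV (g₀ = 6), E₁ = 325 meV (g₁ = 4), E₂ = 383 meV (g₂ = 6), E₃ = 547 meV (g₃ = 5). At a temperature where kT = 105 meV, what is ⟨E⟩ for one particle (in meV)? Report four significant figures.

Eᵢ/kT = 0.432381, 3.09524, 3.64762, 5.20952.
Z = Σ gᵢe^(−Eᵢ/kT) = 6·e^(−0.432381) + 4·e^(−3.09524) + 6·e^(−3.64762) + 5·e^(−5.20952) = 3.89377 + 0.181057 + 0.156318 + 0.0273215 = 4.25847.
⟨E⟩ = Σ Eᵢ gᵢe^(−Eᵢ/kT) / Z = (45.4·3.89377 + 325·0.181057 + 383·0.156318 + 547·0.0273215) / 4.25847 = 72.90 meV.

72.90 meV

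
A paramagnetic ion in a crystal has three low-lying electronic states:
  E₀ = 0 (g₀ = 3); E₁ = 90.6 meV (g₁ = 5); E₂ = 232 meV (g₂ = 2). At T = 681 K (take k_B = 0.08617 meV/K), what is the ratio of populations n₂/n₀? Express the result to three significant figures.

0.0128

k_BT = 0.08617 × 681 K = 58.682 meV.
n₂/n₀ = (g₂/g₀) exp[−(E₂−E₀)/kT] = (2/3) × exp(−(232 meV)/(58.682 meV)) = (2/3) × exp(-3.9535) = 0.0128.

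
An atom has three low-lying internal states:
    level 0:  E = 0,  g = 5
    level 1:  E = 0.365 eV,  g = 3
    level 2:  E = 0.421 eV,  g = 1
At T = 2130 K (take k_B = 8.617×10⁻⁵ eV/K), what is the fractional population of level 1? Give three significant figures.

k_BT = 8.617×10⁻⁵ × 2130 K = 0.18354 eV.
Eᵢ/kT = 0, 1.9887, 2.2938.
Z = Σ gᵢe^(−Eᵢ/kT) = 5·e^(−0) + 3·e^(−1.9887) + 1·e^(−2.2938) = 5.0000 + 0.41062 + 0.10088 = 5.5115.
P₁ = g₁ e^(−E₁/kT) / Z = 0.41062/5.5115 = 0.0745.

0.0745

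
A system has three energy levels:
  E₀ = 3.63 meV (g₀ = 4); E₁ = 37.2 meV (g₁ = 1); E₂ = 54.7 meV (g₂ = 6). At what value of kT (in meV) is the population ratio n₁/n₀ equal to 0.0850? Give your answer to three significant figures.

31.1 meV

n₁/n₀ = (g₁/g₀) exp[−(E₁−E₀)/kT] = 0.0850.
⇒ (E₁−E₀)/kT = ln((1/4)/0.0850) = ln(2.9412) = 1.0788.
kT = 33.57 meV / 1.0788 = 31.1 meV.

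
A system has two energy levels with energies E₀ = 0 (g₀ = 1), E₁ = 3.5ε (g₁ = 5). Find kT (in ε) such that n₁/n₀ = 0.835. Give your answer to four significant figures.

n₁/n₀ = (g₁/g₀) exp[−(E₁−E₀)/kT] = 0.835.
⇒ (E₁−E₀)/kT = ln((5/1)/0.835) = ln(5.98802) = 1.78976.
kT = 3.5ε / 1.78976 = 1.956 ε.

1.956 ε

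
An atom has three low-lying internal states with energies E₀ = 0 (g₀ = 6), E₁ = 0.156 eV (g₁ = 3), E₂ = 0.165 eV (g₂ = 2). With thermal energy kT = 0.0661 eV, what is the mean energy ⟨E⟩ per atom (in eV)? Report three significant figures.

0.0111 eV

Eᵢ/kT = 0, 2.3601, 2.4962.
Z = Σ gᵢe^(−Eᵢ/kT) = 6·e^(−0) + 3·e^(−2.3601) + 2·e^(−2.4962) = 6.0000 + 0.28323 + 0.16480 = 6.4480.
⟨E⟩ = Σ Eᵢ gᵢe^(−Eᵢ/kT) / Z = (0·6.0000 + 0.156·0.28323 + 0.165·0.16480) / 6.4480 = 0.0111 eV.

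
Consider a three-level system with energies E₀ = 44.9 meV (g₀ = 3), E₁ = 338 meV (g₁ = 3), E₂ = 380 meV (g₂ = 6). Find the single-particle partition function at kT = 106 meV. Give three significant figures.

Eᵢ/kT = 0.42358, 3.1887, 3.5849.
Z = Σ gᵢe^(−Eᵢ/kT) = 3·e^(−0.42358) + 3·e^(−3.1887) + 6·e^(−3.5849) = 1.9641 + 0.12368 + 0.16644 = 2.2542.

Z = 2.25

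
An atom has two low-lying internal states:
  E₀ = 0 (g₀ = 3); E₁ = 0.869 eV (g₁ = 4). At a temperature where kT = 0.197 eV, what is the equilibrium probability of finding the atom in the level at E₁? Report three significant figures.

Eᵢ/kT = 0, 4.4112.
Z = Σ gᵢe^(−Eᵢ/kT) = 3·e^(−0) + 4·e^(−4.4112) = 3.0000 + 0.048562 = 3.0486.
P₁ = g₁ e^(−E₁/kT) / Z = 0.048562/3.0486 = 0.0159.

0.0159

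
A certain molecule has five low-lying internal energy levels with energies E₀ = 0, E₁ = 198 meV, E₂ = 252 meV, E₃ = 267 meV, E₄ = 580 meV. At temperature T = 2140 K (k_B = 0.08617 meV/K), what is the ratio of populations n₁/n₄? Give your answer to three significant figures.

7.94

k_BT = 0.08617 × 2140 K = 184.40 meV.
n₁/n₄ = exp[−(E₁−E₄)/kT] = exp(−(-382 meV)/(184.40 meV)) = exp(2.0716) = 7.94.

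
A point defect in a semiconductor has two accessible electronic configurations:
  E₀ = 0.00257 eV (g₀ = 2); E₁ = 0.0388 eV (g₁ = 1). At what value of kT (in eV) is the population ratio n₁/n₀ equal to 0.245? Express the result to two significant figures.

n₁/n₀ = (g₁/g₀) exp[−(E₁−E₀)/kT] = 0.245.
⇒ (E₁−E₀)/kT = ln((1/2)/0.245) = ln(2.041) = 0.7134.
kT = 0.03623 eV / 0.7134 = 0.051 eV.

0.051 eV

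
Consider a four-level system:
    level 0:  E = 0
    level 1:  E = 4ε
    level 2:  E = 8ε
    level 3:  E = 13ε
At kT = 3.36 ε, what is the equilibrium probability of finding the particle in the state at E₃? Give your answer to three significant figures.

0.0147

Eᵢ/kT = 0, 1.1905, 2.3810, 3.8690.
Z = Σ e^(−Eᵢ/kT) = e^(−0) + e^(−1.1905) + e^(−2.3810) + e^(−3.8690) = 1.0000 + 0.30407 + 0.092458 + 0.020879 = 1.4174.
P₃ = e^(−E₃/kT) / Z = 0.020879/1.4174 = 0.0147.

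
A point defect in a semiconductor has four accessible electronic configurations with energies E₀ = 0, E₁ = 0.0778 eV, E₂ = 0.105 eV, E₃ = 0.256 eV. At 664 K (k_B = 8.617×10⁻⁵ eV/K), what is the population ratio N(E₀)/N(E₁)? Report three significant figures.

3.90

k_BT = 8.617×10⁻⁵ × 664 K = 0.057217 eV.
n₀/n₁ = exp[−(E₀−E₁)/kT] = exp(−(-0.0778 eV)/(0.057217 eV)) = exp(1.3597) = 3.90.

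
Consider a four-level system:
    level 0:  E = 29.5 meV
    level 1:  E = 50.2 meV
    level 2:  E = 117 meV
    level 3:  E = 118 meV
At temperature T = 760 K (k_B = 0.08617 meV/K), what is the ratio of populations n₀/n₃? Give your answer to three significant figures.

3.86

k_BT = 0.08617 × 760 K = 65.489 meV.
n₀/n₃ = exp[−(E₀−E₃)/kT] = exp(−(-88.5 meV)/(65.489 meV)) = exp(1.3514) = 3.86.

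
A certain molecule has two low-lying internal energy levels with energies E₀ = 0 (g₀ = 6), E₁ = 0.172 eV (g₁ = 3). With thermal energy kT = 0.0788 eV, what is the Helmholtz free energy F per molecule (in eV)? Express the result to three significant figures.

-0.146 eV

Eᵢ/kT = 0, 2.1827.
Z = Σ gᵢe^(−Eᵢ/kT) = 6·e^(−0) + 3·e^(−2.1827) = 6.0000 + 0.33821 = 6.3382.
F = −kT ln Z = −0.0788 × ln(6.3382) = −0.0788 × 1.8466 = -0.146 eV.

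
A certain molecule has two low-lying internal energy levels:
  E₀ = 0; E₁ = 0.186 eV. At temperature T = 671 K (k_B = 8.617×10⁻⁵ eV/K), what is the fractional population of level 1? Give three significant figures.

k_BT = 8.617×10⁻⁵ × 671 K = 0.057820 eV.
Eᵢ/kT = 0, 3.2169.
Z = Σ e^(−Eᵢ/kT) = e^(−0) + e^(−3.2169) = 1.0000 + 0.040079 = 1.0401.
P₁ = e^(−E₁/kT) / Z = 0.040079/1.0401 = 0.0385.

0.0385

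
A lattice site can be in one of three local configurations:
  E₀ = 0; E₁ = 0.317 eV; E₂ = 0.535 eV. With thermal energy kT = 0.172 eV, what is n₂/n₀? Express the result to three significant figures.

n₂/n₀ = exp[−(E₂−E₀)/kT] = exp(−(0.535 eV)/(0.172 eV)) = exp(-3.1105) = 0.0446.

0.0446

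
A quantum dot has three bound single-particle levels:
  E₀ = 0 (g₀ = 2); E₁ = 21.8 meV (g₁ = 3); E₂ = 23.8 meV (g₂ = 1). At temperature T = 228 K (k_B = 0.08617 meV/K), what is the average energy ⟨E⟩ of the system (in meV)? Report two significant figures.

8.7 meV

k_BT = 0.08617 × 228 K = 19.65 meV.
Eᵢ/kT = 0, 1.109, 1.211.
Z = Σ gᵢe^(−Eᵢ/kT) = 2·e^(−0) + 3·e^(−1.109) + 1·e^(−1.211) = 2.000 + 0.9897 + 0.2979 = 3.288.
⟨E⟩ = Σ Eᵢ gᵢe^(−Eᵢ/kT) / Z = (0·2.000 + 21.8·0.9897 + 23.8·0.2979) / 3.288 = 8.7 meV.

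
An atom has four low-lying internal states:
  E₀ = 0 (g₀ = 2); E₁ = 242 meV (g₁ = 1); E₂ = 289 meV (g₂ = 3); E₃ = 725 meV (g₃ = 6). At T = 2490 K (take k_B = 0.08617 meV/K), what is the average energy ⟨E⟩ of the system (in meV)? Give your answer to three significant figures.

k_BT = 0.08617 × 2490 K = 214.56 meV.
Eᵢ/kT = 0, 1.1279, 1.3469, 3.3790.
Z = Σ gᵢe^(−Eᵢ/kT) = 2·e^(−0) + 1·e^(−1.1279) + 3·e^(−1.3469) + 6·e^(−3.3790) = 2.0000 + 0.32371 + 0.78014 + 0.20449 = 3.3083.
⟨E⟩ = Σ Eᵢ gᵢe^(−Eᵢ/kT) / Z = (0·2.0000 + 242·0.32371 + 289·0.78014 + 725·0.20449) / 3.3083 = 137 meV.

137 meV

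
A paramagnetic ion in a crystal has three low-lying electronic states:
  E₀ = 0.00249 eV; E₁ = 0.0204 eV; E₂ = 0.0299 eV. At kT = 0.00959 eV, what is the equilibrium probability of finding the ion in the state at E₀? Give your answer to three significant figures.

Eᵢ/kT = 0.25965, 2.1272, 3.1178.
Z = Σ e^(−Eᵢ/kT) = e^(−0.25965) + e^(−2.1272) + e^(−3.1178) = 0.77132 + 0.11917 + 0.044254 = 0.93474.
P₀ = e^(−E₀/kT) / Z = 0.77132/0.93474 = 0.825.

0.825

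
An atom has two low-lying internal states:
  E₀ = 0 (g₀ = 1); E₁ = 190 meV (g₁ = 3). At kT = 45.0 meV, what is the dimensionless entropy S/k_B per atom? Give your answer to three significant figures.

Eᵢ/kT = 0, 4.2222.
Z = Σ gᵢe^(−Eᵢ/kT) = 1·e^(−0) + 3·e^(−4.2222) = 1.0000 + 0.043999 = 1.0440.
⟨E⟩ = Σ EᵢPᵢ = 8.0075 meV.
S/k_B = ln Z + ⟨E⟩/kT = ln(1.0440) + 8.0075/45.0 = 0.043059 + 0.17794 = 0.221.

0.221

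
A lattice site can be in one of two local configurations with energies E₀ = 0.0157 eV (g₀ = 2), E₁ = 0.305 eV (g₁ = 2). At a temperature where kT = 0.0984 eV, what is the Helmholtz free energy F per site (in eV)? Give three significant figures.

-0.0576 eV

Eᵢ/kT = 0.15955, 3.0996.
Z = Σ gᵢe^(−Eᵢ/kT) = 2·e^(−0.15955) + 2·e^(−3.0996) = 1.7051 + 0.090134 = 1.7952.
F = −kT ln Z = −0.0984 × ln(1.7952) = −0.0984 × 0.58512 = -0.0576 eV.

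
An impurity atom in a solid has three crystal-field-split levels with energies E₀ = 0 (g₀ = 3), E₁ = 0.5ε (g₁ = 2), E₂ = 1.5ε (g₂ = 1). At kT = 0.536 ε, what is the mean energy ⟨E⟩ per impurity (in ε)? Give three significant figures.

0.126 ε

Eᵢ/kT = 0, 0.93284, 2.7985.
Z = Σ gᵢe^(−Eᵢ/kT) = 3·e^(−0) + 2·e^(−0.93284) + 1·e^(−2.7985) = 3.0000 + 0.78687 + 0.060901 = 3.8478.
⟨E⟩ = Σ Eᵢ gᵢe^(−Eᵢ/kT) / Z = (0·3.0000 + 0.5·0.78687 + 1.5·0.060901) / 3.8478 = 0.126 ε.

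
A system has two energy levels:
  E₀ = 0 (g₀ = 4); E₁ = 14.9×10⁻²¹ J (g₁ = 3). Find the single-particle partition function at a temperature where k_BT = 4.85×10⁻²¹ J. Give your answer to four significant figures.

Eᵢ/kT = 0, 3.07216.
Z = Σ gᵢe^(−Eᵢ/kT) = 4·e^(−0) + 3·e^(−3.07216) = 4.00000 + 0.138963 = 4.13896.

Z = 4.139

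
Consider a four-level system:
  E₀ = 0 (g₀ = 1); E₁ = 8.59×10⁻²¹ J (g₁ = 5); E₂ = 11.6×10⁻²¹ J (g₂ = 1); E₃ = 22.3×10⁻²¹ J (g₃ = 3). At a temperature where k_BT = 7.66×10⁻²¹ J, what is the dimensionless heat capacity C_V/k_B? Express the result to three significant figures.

0.542

Eᵢ/kT = 0, 1.1214, 1.5144, 2.9112.
Z = Σ gᵢe^(−Eᵢ/kT) = 1·e^(−0) + 5·e^(−1.1214) + 1·e^(−1.5144) + 3·e^(−2.9112) = 1.0000 + 1.6291 + 0.21994 + 0.16323 = 3.0123.
⟨E⟩ = 6.7010, ⟨E²⟩ = 76.678.
C_V/k_B = (⟨E²⟩ − ⟨E⟩²)/(kT)² = (76.678 − 44.903)/58.676 = 0.542.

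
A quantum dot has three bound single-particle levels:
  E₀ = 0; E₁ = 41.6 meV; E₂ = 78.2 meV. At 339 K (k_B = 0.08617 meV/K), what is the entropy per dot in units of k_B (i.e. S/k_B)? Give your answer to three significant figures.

0.672

k_BT = 0.08617 × 339 K = 29.212 meV.
Eᵢ/kT = 0, 1.4241, 2.6770.
Z = Σ e^(−Eᵢ/kT) = e^(−0) + e^(−1.4241) + e^(−2.6770) = 1.0000 + 0.24073 + 0.068769 = 1.3095.
⟨E⟩ = Σ EᵢPᵢ = 11.754 meV.
S/k_B = ln Z + ⟨E⟩/kT = ln(1.3095) + 11.754/29.212 = 0.26965 + 0.40237 = 0.672.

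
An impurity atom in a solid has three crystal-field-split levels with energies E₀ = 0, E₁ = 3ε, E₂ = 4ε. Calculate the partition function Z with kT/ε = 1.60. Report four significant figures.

Z = 1.235

Eᵢ/kT = 0, 1.87500, 2.50000.
Z = Σ e^(−Eᵢ/kT) = e^(−0) + e^(−1.87500) + e^(−2.50000) = 1.00000 + 0.153355 + 0.0820850 = 1.23544.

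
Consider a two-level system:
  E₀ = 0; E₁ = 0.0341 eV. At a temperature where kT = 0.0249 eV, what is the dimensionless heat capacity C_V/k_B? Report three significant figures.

Eᵢ/kT = 0, 1.3695.
Z = Σ e^(−Eᵢ/kT) = e^(−0) + e^(−1.3695) = 1.0000 + 0.25423 = 1.2542.
⟨E⟩ = 0.0069122 eV, ⟨E²⟩ = 0.00023570 eV².
C_V/k_B = (⟨E²⟩ − ⟨E⟩²)/(kT)² = (0.00023570 − 0.000047779)/0.00062001 = 0.303.

0.303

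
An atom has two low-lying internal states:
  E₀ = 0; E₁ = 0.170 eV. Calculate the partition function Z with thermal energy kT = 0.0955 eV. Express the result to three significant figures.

Eᵢ/kT = 0, 1.7801.
Z = Σ e^(−Eᵢ/kT) = e^(−0) + e^(−1.7801) = 1.0000 + 0.16862 = 1.1686.

Z = 1.17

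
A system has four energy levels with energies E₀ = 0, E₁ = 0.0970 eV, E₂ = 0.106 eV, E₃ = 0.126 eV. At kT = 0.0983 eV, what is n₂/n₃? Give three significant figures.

1.23

n₂/n₃ = exp[−(E₂−E₃)/kT] = exp(−(-0.020 eV)/(0.0983 eV)) = exp(0.20346) = 1.23.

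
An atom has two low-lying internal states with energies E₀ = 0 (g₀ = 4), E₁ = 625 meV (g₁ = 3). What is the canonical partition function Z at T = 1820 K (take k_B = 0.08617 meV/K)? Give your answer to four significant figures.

k_BT = 0.08617 × 1820 K = 156.829 meV.
Eᵢ/kT = 0, 3.98523.
Z = Σ gᵢe^(−Eᵢ/kT) = 4·e^(−0) + 3·e^(−3.98523) = 4.00000 + 0.0557645 = 4.05576.

Z = 4.056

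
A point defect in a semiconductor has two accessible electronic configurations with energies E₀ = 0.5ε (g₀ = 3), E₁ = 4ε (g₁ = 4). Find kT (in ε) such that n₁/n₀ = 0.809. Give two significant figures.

n₁/n₀ = (g₁/g₀) exp[−(E₁−E₀)/kT] = 0.809.
⇒ (E₁−E₀)/kT = ln((4/3)/0.809) = ln(1.648) = 0.4996.
kT = 3.5ε / 0.4996 = 7.0 ε.

7.0 ε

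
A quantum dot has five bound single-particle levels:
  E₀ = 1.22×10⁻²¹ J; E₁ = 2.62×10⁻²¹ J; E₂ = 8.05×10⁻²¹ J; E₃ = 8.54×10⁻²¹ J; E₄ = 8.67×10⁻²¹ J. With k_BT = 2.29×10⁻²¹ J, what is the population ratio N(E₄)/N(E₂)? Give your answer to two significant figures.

0.76

n₄/n₂ = exp[−(E₄−E₂)/kT] = exp(−(0.62 ×10⁻²¹ J)/(2.29 ×10⁻²¹ J)) = exp(-0.2707) = 0.76.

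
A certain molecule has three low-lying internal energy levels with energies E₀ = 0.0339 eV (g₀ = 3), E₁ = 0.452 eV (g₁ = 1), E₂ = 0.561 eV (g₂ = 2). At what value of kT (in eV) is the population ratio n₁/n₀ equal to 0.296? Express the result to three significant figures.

3.52 eV

n₁/n₀ = (g₁/g₀) exp[−(E₁−E₀)/kT] = 0.296.
⇒ (E₁−E₀)/kT = ln((1/3)/0.296) = ln(1.1261) = 0.11876.
kT = 0.4181 eV / 0.11876 = 3.52 eV.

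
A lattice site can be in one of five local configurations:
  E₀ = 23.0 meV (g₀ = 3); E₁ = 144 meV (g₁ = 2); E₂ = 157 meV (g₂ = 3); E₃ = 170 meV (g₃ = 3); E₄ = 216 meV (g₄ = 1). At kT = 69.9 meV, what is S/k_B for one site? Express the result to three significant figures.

Eᵢ/kT = 0.32904, 2.0601, 2.2461, 2.4320, 3.0901.
Z = Σ gᵢe^(−Eᵢ/kT) = 3·e^(−0.32904) + 2·e^(−2.0601) + 3·e^(−2.2461) + 3·e^(−2.4320) + 1·e^(−3.0901) = 2.1588 + 0.25488 + 0.31743 + 0.26358 + 0.045497 = 3.0402.
⟨E⟩ = Σ EᵢPᵢ = 62.768 meV.
S/k_B = ln Z + ⟨E⟩/kT = ln(3.0402) + 62.768/69.9 = 1.1119 + 0.89797 = 2.01.

2.01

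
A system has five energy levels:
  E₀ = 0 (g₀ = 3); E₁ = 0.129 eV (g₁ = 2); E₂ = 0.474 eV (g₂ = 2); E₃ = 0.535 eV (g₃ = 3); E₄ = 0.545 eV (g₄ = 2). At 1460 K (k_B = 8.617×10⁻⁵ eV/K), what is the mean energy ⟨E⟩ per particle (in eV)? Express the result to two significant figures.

k_BT = 8.617×10⁻⁵ × 1460 K = 0.1258 eV.
Eᵢ/kT = 0, 1.025, 3.768, 4.253, 4.332.
Z = Σ gᵢe^(−Eᵢ/kT) = 3·e^(−0) + 2·e^(−1.025) + 2·e^(−3.768) + 3·e^(−4.253) + 2·e^(−4.332) = 3.000 + 0.7176 + 0.04620 + 0.04266 + 0.02628 = 3.833.
⟨E⟩ = Σ Eᵢ gᵢe^(−Eᵢ/kT) / Z = (0·3.000 + 0.129·0.7176 + 0.474·0.04620 + 0.535·0.04266 + 0.545·0.02628) / 3.833 = 0.040 eV.

0.040 eV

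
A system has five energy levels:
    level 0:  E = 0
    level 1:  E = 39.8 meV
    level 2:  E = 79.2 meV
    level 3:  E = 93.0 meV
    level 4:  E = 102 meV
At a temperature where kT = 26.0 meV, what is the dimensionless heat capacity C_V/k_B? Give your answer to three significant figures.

Eᵢ/kT = 0, 1.5308, 3.0462, 3.5769, 3.9231.
Z = Σ e^(−Eᵢ/kT) = e^(−0) + e^(−1.5308) + e^(−3.0462) + e^(−3.5769) + e^(−3.9231) = 1.0000 + 0.21636 + 0.047539 + 0.027962 + 0.019780 = 1.3116.
⟨E⟩ = 12.957 meV, ⟨E²⟩ = 829.94 meV².
C_V/k_B = (⟨E²⟩ − ⟨E⟩²)/(kT)² = (829.94 − 167.88)/676.00 = 0.979.

0.979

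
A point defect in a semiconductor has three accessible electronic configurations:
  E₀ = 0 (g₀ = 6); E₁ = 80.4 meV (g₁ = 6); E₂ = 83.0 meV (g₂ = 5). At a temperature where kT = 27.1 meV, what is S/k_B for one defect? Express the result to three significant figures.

Eᵢ/kT = 0, 2.9668, 3.0627.
Z = Σ gᵢe^(−Eᵢ/kT) = 6·e^(−0) + 6·e^(−2.9668) + 5·e^(−3.0627) = 6.0000 + 0.30881 + 0.23381 = 6.5426.
⟨E⟩ = Σ EᵢPᵢ = 6.7610 meV.
S/k_B = ln Z + ⟨E⟩/kT = ln(6.5426) + 6.7610/27.1 = 1.8783 + 0.24948 = 2.13.

2.13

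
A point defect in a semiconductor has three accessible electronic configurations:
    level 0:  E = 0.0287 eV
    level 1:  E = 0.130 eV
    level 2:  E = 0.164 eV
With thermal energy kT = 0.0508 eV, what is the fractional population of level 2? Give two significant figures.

0.058

Eᵢ/kT = 0.5650, 2.559, 3.228.
Z = Σ e^(−Eᵢ/kT) = e^(−0.5650) + e^(−2.559) + e^(−3.228) = 0.5684 + 0.07738 + 0.03964 = 0.6854.
P₂ = e^(−E₂/kT) / Z = 0.03964/0.6854 = 0.058.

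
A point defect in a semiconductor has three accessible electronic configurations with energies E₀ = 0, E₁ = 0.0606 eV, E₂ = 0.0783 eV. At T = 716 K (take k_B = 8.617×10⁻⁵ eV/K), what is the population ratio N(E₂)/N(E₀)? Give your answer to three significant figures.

k_BT = 8.617×10⁻⁵ × 716 K = 0.061698 eV.
n₂/n₀ = exp[−(E₂−E₀)/kT] = exp(−(0.0783 eV)/(0.061698 eV)) = exp(-1.2691) = 0.281.

0.281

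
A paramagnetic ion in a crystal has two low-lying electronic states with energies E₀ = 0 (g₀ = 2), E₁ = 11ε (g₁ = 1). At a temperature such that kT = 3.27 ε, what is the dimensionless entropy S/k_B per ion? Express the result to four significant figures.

0.7675

Eᵢ/kT = 0, 3.36391.
Z = Σ gᵢe^(−Eᵢ/kT) = 2·e^(−0) + 1·e^(−3.36391) = 2.00000 + 0.0345997 = 2.03460.
⟨E⟩ = Σ EᵢPᵢ = 0.187062 ε.
S/k_B = ln Z + ⟨E⟩/kT = ln(2.03460) + 0.187062/3.27 = 0.710299 + 0.0572055 = 0.7675.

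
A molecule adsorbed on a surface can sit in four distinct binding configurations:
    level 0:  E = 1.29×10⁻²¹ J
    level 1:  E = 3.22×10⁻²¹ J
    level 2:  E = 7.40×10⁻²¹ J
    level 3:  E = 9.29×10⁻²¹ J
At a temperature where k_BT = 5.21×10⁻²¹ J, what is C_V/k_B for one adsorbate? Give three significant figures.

0.280

Eᵢ/kT = 0.24760, 0.61804, 1.4203, 1.7831.
Z = Σ e^(−Eᵢ/kT) = e^(−0.24760) + e^(−0.61804) + e^(−1.4203) + e^(−1.7831) = 0.78067 + 0.53900 + 0.24164 + 0.16812 = 1.7294.
⟨E⟩ = 3.5230, ⟨E²⟩ = 20.024.
C_V/k_B = (⟨E²⟩ − ⟨E⟩²)/(kT)² = (20.024 − 12.412)/27.144 = 0.280.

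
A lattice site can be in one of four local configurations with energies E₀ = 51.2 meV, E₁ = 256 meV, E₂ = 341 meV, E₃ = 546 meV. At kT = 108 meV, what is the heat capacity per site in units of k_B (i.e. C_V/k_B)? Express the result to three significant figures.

Eᵢ/kT = 0.47407, 2.3704, 3.1574, 5.0556.
Z = Σ e^(−Eᵢ/kT) = e^(−0.47407) + e^(−2.3704) + e^(−3.1574) + e^(−5.0556) = 0.62246 + 0.093443 + 0.042536 + 0.0063735 = 0.76481.
⟨E⟩ = 96.463 meV, ⟨E²⟩ = 19092 meV².
C_V/k_B = (⟨E²⟩ − ⟨E⟩²)/(kT)² = (19092 − 9305.1)/11664 = 0.839.

0.839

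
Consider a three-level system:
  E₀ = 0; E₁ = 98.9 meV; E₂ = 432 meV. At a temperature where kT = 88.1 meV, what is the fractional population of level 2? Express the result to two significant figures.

0.0056

Eᵢ/kT = 0, 1.123, 4.904.
Z = Σ e^(−Eᵢ/kT) = e^(−0) + e^(−1.123) + e^(−4.904) = 1.000 + 0.3253 + 0.007417 = 1.333.
P₂ = e^(−E₂/kT) / Z = 0.007417/1.333 = 0.0056.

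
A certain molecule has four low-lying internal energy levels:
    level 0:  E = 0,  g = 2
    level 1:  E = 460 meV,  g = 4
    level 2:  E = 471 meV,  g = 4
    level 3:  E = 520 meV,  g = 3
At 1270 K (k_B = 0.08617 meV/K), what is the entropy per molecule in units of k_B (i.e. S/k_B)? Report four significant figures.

k_BT = 0.08617 × 1270 K = 109.436 meV.
Eᵢ/kT = 0, 4.20337, 4.30389, 4.75164.
Z = Σ gᵢe^(−Eᵢ/kT) = 2·e^(−0) + 4·e^(−4.20337) + 4·e^(−4.30389) + 3·e^(−4.75164) = 2.00000 + 0.0597805 + 0.0540635 + 0.0259126 = 2.13976.
⟨E⟩ = Σ EᵢPᵢ = 31.0490 meV.
S/k_B = ln Z + ⟨E⟩/kT = ln(2.13976) + 31.0490/109.436 = 0.760694 + 0.283718 = 1.044.

1.044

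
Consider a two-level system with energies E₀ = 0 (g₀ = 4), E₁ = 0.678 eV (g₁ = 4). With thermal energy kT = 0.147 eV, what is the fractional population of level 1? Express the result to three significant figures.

Eᵢ/kT = 0, 4.6122.
Z = Σ gᵢe^(−Eᵢ/kT) = 4·e^(−0) + 4·e^(−4.6122) = 4.0000 + 0.039720 = 4.0397.
P₁ = g₁ e^(−E₁/kT) / Z = 0.039720/4.0397 = 0.00983.

0.00983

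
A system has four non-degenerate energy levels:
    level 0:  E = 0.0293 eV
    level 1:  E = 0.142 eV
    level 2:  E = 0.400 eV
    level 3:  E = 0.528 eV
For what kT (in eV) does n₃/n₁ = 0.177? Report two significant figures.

n₃/n₁ = exp[−(E₃−E₁)/kT] = 0.177.
⇒ (E₃−E₁)/kT = ln(1/0.177) = ln(5.650) = 1.732.
kT = 0.386 eV / 1.732 = 0.22 eV.

0.22 eV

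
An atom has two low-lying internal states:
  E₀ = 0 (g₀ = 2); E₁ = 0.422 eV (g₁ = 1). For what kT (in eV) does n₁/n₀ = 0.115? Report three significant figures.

0.287 eV

n₁/n₀ = (g₁/g₀) exp[−(E₁−E₀)/kT] = 0.115.
⇒ (E₁−E₀)/kT = ln((1/2)/0.115) = ln(4.3478) = 1.4697.
kT = 0.422 eV / 1.4697 = 0.287 eV.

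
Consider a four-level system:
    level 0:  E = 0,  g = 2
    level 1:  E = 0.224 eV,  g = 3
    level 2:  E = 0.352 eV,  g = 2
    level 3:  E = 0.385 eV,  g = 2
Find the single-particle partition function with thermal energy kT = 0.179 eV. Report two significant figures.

Z = 3.4

Eᵢ/kT = 0, 1.251, 1.966, 2.151.
Z = Σ gᵢe^(−Eᵢ/kT) = 2·e^(−0) + 3·e^(−1.251) + 2·e^(−1.966) + 2·e^(−2.151) = 2.000 + 0.8587 + 0.2800 + 0.2327 = 3.371.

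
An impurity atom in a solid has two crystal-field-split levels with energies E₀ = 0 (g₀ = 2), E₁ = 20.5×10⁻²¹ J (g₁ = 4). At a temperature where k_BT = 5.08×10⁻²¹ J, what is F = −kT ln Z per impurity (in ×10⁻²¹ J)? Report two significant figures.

-3.7 ×10⁻²¹ J

Eᵢ/kT = 0, 4.035.
Z = Σ gᵢe^(−Eᵢ/kT) = 2·e^(−0) + 4·e^(−4.035) = 2.000 + 0.07074 = 2.071.
F = −kT ln Z = −5.08 × ln(2.071) = −5.08 × 0.7280 = -3.7 ×10⁻²¹ J.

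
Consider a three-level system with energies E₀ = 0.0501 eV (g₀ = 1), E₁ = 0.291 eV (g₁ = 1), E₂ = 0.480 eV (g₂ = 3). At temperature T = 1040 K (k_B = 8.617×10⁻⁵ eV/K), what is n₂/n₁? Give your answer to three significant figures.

0.364

k_BT = 8.617×10⁻⁵ × 1040 K = 0.089617 eV.
n₂/n₁ = (g₂/g₁) exp[−(E₂−E₁)/kT] = (3/1) × exp(−(0.189 eV)/(0.089617 eV)) = (3/1) × exp(-2.1090) = 0.364.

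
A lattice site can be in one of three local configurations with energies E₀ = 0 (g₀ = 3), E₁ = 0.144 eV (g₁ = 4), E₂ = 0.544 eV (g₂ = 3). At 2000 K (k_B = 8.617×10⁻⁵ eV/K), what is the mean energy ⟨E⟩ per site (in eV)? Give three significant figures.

0.0657 eV

k_BT = 8.617×10⁻⁵ × 2000 K = 0.17234 eV.
Eᵢ/kT = 0, 0.83556, 3.1566.
Z = Σ gᵢe^(−Eᵢ/kT) = 3·e^(−0) + 4·e^(−0.83556) + 3·e^(−3.1566) = 3.0000 + 1.7345 + 0.12771 = 4.8622.
⟨E⟩ = Σ Eᵢ gᵢe^(−Eᵢ/kT) / Z = (0·3.0000 + 0.144·1.7345 + 0.544·0.12771) / 4.8622 = 0.0657 eV.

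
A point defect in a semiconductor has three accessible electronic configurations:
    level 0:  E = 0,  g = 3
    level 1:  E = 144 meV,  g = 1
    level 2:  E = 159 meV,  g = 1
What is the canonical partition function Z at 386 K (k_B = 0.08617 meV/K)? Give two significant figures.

k_BT = 0.08617 × 386 K = 33.26 meV.
Eᵢ/kT = 0, 4.330, 4.781.
Z = Σ gᵢe^(−Eᵢ/kT) = 3·e^(−0) + 1·e^(−4.330) + 1·e^(−4.781) = 3.000 + 0.01317 + 0.008388 = 3.022.

Z = 3.0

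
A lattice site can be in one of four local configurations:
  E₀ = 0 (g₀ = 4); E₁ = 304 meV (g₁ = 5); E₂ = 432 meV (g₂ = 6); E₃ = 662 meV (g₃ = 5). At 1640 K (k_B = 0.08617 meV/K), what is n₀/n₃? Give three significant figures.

86.6

k_BT = 0.08617 × 1640 K = 141.32 meV.
n₀/n₃ = (g₀/g₃) exp[−(E₀−E₃)/kT] = (4/5) × exp(−(-662 meV)/(141.32 meV)) = (4/5) × exp(4.6844) = 86.6.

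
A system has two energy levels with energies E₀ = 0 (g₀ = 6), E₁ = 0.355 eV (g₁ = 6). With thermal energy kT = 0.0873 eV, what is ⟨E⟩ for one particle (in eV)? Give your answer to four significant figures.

Eᵢ/kT = 0, 4.06644.
Z = Σ gᵢe^(−Eᵢ/kT) = 6·e^(−0) + 6·e^(−4.06644) = 6.00000 + 0.102830 = 6.10283.
⟨E⟩ = Σ Eᵢ gᵢe^(−Eᵢ/kT) / Z = (0·6.00000 + 0.355·0.102830) / 6.10283 = 0.005982 eV.

0.005982 eV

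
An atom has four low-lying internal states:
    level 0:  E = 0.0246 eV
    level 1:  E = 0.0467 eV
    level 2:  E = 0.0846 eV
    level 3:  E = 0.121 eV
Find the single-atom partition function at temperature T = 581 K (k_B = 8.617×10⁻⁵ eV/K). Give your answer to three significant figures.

Z = 1.28

k_BT = 8.617×10⁻⁵ × 581 K = 0.050065 eV.
Eᵢ/kT = 0.49136, 0.93279, 1.6898, 2.4169.
Z = Σ e^(−Eᵢ/kT) = e^(−0.49136) + e^(−0.93279) + e^(−1.6898) + e^(−2.4169) = 0.61179 + 0.39345 + 0.18456 + 0.089198 = 1.2790.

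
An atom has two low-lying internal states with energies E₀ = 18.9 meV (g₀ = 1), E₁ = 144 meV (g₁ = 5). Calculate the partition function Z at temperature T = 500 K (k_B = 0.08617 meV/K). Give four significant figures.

Z = 0.8217

k_BT = 0.08617 × 500 K = 43.0850 meV.
Eᵢ/kT = 0.438668, 3.34223.
Z = Σ gᵢe^(−Eᵢ/kT) = 1·e^(−0.438668) + 5·e^(−3.34223) = 0.644895 + 0.176790 = 0.821685.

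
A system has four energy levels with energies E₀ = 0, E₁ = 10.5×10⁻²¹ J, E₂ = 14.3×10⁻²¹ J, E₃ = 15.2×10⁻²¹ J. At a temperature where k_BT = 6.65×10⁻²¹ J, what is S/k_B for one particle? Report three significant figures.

0.921

Eᵢ/kT = 0, 1.5789, 2.1504, 2.2857.
Z = Σ e^(−Eᵢ/kT) = e^(−0) + e^(−1.5789) + e^(−2.1504) + e^(−2.2857) = 1.0000 + 0.20620 + 0.11644 + 0.10170 = 1.4243.
⟨E⟩ = Σ EᵢPᵢ = 3.7745 ×10⁻²¹ J.
S/k_B = ln Z + ⟨E⟩/kT = ln(1.4243) + 3.7745/6.65 = 0.35368 + 0.56759 = 0.921.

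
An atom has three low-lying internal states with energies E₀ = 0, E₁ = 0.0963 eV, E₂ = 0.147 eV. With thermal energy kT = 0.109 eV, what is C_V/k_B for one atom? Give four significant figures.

Eᵢ/kT = 0, 0.883486, 1.34862.
Z = Σ e^(−Eᵢ/kT) = e^(−0) + e^(−0.883486) + e^(−1.34862) = 1.00000 + 0.413339 + 0.259598 = 1.67294.
⟨E⟩ = 0.0466039 eV, ⟨E²⟩ = 0.00564445 eV².
C_V/k_B = (⟨E²⟩ − ⟨E⟩²)/(kT)² = (0.00564445 − 0.00217192)/0.0118810 = 0.2923.

0.2923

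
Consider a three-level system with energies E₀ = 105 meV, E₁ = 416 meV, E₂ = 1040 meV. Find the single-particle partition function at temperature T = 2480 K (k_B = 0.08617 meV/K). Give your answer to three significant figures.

Z = 0.762

k_BT = 0.08617 × 2480 K = 213.70 meV.
Eᵢ/kT = 0.49134, 1.9467, 4.8666.
Z = Σ e^(−Eᵢ/kT) = e^(−0.49134) + e^(−1.9467) + e^(−4.8666) = 0.61181 + 0.14274 + 0.0076995 = 0.76225.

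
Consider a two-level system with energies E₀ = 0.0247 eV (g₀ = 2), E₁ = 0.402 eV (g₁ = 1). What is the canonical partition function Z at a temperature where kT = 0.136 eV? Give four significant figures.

Z = 1.720

Eᵢ/kT = 0.181618, 2.95588.
Z = Σ gᵢe^(−Eᵢ/kT) = 2·e^(−0.181618) + 1·e^(−2.95588) = 1.66784 + 0.0520329 = 1.71987.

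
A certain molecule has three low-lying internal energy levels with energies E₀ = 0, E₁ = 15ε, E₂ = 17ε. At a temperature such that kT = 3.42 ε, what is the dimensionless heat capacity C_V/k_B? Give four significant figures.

0.3955

Eᵢ/kT = 0, 4.38596, 4.97076.
Z = Σ e^(−Eᵢ/kT) = e^(−0) + e^(−4.38596) + e^(−4.97076) = 1.00000 + 0.0124509 + 0.00693787 = 1.01939.
⟨E⟩ = 0.298911 ε, ⟨E²⟩ = 4.71507 ε².
C_V/k_B = (⟨E²⟩ − ⟨E⟩²)/(kT)² = (4.71507 − 0.0893478)/11.6964 = 0.3955.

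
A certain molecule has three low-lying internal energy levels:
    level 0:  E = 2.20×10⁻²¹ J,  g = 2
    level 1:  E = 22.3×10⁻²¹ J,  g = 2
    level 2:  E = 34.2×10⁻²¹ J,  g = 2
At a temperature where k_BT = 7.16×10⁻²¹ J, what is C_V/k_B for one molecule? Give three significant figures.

Eᵢ/kT = 0.30726, 3.1145, 4.7765.
Z = Σ gᵢe^(−Eᵢ/kT) = 2·e^(−0.30726) + 2·e^(−3.1145) + 2·e^(−4.7765) = 1.4709 + 0.088801 + 0.016851 = 1.5766.
⟨E⟩ = 3.6741, ⟨E²⟩ = 45.026.
C_V/k_B = (⟨E²⟩ − ⟨E⟩²)/(kT)² = (45.026 − 13.499)/51.266 = 0.615.

0.615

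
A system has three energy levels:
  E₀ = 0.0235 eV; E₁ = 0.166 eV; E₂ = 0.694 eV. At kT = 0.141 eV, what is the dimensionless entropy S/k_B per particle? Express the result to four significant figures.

0.6145

Eᵢ/kT = 0.166667, 1.17730, 4.92199.
Z = Σ e^(−Eᵢ/kT) = e^(−0.166667) + e^(−1.17730) + e^(−4.92199) = 0.846481 + 0.308110 + 0.00728462 = 1.16188.
⟨E⟩ = Σ EᵢPᵢ = 0.0654922 eV.
S/k_B = ln Z + ⟨E⟩/kT = ln(1.16188) + 0.0654922/0.141 = 0.150039 + 0.464484 = 0.6145.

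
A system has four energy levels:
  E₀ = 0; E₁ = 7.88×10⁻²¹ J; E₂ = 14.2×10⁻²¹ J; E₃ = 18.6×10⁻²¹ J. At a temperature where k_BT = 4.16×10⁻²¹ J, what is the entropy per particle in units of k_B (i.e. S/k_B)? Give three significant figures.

Eᵢ/kT = 0, 1.8942, 3.4135, 4.4712.
Z = Σ e^(−Eᵢ/kT) = e^(−0) + e^(−1.8942) + e^(−3.4135) + e^(−4.4712) = 1.0000 + 0.15044 + 0.032926 + 0.011434 = 1.1948.
⟨E⟩ = Σ EᵢPᵢ = 1.5615 ×10⁻²¹ J.
S/k_B = ln Z + ⟨E⟩/kT = ln(1.1948) + 1.5615/4.16 = 0.17798 + 0.37536 = 0.553.

0.553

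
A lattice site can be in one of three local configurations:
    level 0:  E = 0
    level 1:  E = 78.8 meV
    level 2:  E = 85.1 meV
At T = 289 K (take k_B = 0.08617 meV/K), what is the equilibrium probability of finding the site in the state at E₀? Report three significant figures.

k_BT = 0.08617 × 289 K = 24.903 meV.
Eᵢ/kT = 0, 3.1643, 3.4173.
Z = Σ e^(−Eᵢ/kT) = e^(−0) + e^(−3.1643) + e^(−3.4173) = 1.0000 + 0.042244 + 0.032801 = 1.0750.
P₀ = e^(−E₀/kT) / Z = 1.0000/1.0750 = 0.930.

0.930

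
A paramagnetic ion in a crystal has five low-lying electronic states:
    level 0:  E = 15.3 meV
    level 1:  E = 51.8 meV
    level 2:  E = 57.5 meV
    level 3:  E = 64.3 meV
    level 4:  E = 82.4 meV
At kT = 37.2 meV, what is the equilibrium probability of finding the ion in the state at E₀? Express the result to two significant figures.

0.47

Eᵢ/kT = 0.4113, 1.392, 1.546, 1.728, 2.215.
Z = Σ e^(−Eᵢ/kT) = e^(−0.4113) + e^(−1.392) + e^(−1.546) + e^(−1.728) + e^(−2.215) = 0.6628 + 0.2486 + 0.2131 + 0.1776 + 0.1092 = 1.411.
P₀ = e^(−E₀/kT) / Z = 0.6628/1.411 = 0.47.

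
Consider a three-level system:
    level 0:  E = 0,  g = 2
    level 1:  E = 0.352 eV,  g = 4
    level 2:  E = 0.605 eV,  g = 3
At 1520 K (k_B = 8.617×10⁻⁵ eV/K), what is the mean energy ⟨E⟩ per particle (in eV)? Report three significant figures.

0.0494 eV

k_BT = 8.617×10⁻⁵ × 1520 K = 0.13098 eV.
Eᵢ/kT = 0, 2.6874, 4.6190.
Z = Σ gᵢe^(−Eᵢ/kT) = 2·e^(−0) + 4·e^(−2.6874) + 3·e^(−4.6190) = 2.0000 + 0.27223 + 0.029588 = 2.3018.
⟨E⟩ = Σ Eᵢ gᵢe^(−Eᵢ/kT) / Z = (0·2.0000 + 0.352·0.27223 + 0.605·0.029588) / 2.3018 = 0.0494 eV.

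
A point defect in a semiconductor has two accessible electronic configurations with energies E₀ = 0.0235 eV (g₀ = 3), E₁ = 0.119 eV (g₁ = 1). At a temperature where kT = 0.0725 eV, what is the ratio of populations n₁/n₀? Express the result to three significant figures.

0.0893

n₁/n₀ = (g₁/g₀) exp[−(E₁−E₀)/kT] = (1/3) × exp(−(0.0955 eV)/(0.0725 eV)) = (1/3) × exp(-1.3172) = 0.0893.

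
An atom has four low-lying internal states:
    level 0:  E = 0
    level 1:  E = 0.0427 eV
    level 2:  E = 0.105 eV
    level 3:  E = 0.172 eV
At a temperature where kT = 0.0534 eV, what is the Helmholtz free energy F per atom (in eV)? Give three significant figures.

Eᵢ/kT = 0, 0.79963, 1.9663, 3.2210.
Z = Σ e^(−Eᵢ/kT) = e^(−0) + e^(−0.79963) + e^(−1.9663) + e^(−3.2210) = 1.0000 + 0.44950 + 0.13997 + 0.039915 = 1.6294.
F = −kT ln Z = −0.0534 × ln(1.6294) = −0.0534 × 0.48821 = -0.0261 eV.

-0.0261 eV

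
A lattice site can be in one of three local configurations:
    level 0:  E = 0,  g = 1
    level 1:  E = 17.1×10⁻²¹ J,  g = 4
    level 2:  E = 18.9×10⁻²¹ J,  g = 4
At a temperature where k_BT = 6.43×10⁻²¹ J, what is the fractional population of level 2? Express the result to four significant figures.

0.1419

Eᵢ/kT = 0, 2.65941, 2.93935.
Z = Σ gᵢe^(−Eᵢ/kT) = 1·e^(−0) + 4·e^(−2.65941) + 4·e^(−2.93935) = 1.00000 + 0.279958 + 0.211600 = 1.49156.
P₂ = g₂ e^(−E₂/kT) / Z = 0.211600/1.49156 = 0.1419.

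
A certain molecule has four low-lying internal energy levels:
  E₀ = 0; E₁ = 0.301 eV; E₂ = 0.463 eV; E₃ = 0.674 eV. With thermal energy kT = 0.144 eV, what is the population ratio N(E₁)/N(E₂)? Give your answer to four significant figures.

n₁/n₂ = exp[−(E₁−E₂)/kT] = exp(−(-0.162 eV)/(0.144 eV)) = exp(1.12500) = 3.080.

3.080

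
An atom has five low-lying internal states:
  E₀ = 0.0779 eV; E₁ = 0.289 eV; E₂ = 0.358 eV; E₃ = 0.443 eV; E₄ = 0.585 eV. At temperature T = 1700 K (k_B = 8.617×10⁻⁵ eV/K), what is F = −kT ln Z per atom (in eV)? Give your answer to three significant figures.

k_BT = 8.617×10⁻⁵ × 1700 K = 0.14649 eV.
Eᵢ/kT = 0.53178, 1.9728, 2.4439, 3.0241, 3.9934.
Z = Σ e^(−Eᵢ/kT) = e^(−0.53178) + e^(−1.9728) + e^(−2.4439) + e^(−3.0241) + e^(−3.9934) = 0.58756 + 0.13907 + 0.086822 + 0.048602 + 0.018437 = 0.88049.
F = −kT ln Z = −0.14649 × ln(0.88049) = −0.14649 × -0.12728 = 0.0186 eV.

0.0186 eV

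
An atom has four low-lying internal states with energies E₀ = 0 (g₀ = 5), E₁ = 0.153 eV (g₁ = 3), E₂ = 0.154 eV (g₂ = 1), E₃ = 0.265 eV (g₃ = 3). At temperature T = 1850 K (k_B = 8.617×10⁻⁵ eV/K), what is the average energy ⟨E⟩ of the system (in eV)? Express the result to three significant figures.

0.0543 eV

k_BT = 8.617×10⁻⁵ × 1850 K = 0.15941 eV.
Eᵢ/kT = 0, 0.95979, 0.96606, 1.6624.
Z = Σ gᵢe^(−Eᵢ/kT) = 5·e^(−0) + 3·e^(−0.95979) + 1·e^(−0.96606) + 3·e^(−1.6624) = 5.0000 + 1.1489 + 0.38058 + 0.56905 = 7.0985.
⟨E⟩ = Σ Eᵢ gᵢe^(−Eᵢ/kT) / Z = (0·5.0000 + 0.153·1.1489 + 0.154·0.38058 + 0.265·0.56905) / 7.0985 = 0.0543 eV.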